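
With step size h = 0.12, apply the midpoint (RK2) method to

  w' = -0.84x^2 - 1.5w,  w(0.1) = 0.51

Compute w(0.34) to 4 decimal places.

Midpoint: k1 = f(x_n, w_n); k2 = f(x_n + h/2, w_n + (h/2)·k1); w_{n+1} = w_n + h·k2.
x=0.100000, w=0.510000:
  k1 = f(0.100000, 0.510000) = -0.773400
  k2 = f(0.160000, 0.463596) = -0.716898
  w ← 0.510000 + 0.12·(-0.716898) = 0.423972
x=0.220000, w=0.423972:
  k1 = f(0.220000, 0.423972) = -0.676614
  k2 = f(0.280000, 0.383375) = -0.640919
  w ← 0.423972 + 0.12·(-0.640919) = 0.347062
w(0.34) ≈ 0.3471

0.3471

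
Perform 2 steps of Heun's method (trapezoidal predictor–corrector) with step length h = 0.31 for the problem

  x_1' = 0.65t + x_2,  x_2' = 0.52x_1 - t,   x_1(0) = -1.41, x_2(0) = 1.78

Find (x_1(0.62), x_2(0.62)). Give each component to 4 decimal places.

-0.3247, 1.3097

Heun on (x_1,x_2): k1 = f(t_n, state_n); k2 = f(t_n + h, state_n + h·k1); state_{n+1} = state_n + (h/2)·(k1 + k2).
0.000000: (-1.410000, 1.780000)
  k1 = (1.780000, -0.733200)
  predictor → (-0.858200, 1.552708)
  k2 = (1.754208, -0.756264)
  → (-0.862198, 1.549133)
0.310000: (-0.862198, 1.549133)
  k1 = (1.750633, -0.758343)
  predictor → (-0.319502, 1.314047)
  k2 = (1.717047, -0.786141)
  → (-0.324707, 1.309738)
(x_1(0.62), x_2(0.62)) ≈ (-0.3247, 1.3097)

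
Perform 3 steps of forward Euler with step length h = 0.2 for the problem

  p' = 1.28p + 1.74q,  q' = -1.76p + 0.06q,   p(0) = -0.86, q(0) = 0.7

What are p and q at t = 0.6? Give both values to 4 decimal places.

-0.4192, 1.5795

Euler on (p,q): p_{n+1} = p_n + h·p', q_{n+1} = q_n + h·q'.
0.000000: (-0.860000, 0.700000); f=(0.117200, 1.555600) → (-0.836560, 1.011120)
0.200000: (-0.836560, 1.011120); f=(0.688552, 1.533013) → (-0.698850, 1.317723)
0.400000: (-0.698850, 1.317723); f=(1.398310, 1.309039) → (-0.419188, 1.579530)
(p(0.6), q(0.6)) ≈ (-0.4192, 1.5795)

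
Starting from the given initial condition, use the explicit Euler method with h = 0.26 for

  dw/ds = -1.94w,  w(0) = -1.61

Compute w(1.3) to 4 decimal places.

Euler: w_{n+1} = w_n + h·f(s_n, w_n).
s=0.000000, w=-1.610000: f=3.123400 → w ← -1.610000 + 0.26·3.123400 = -0.797916
s=0.260000, w=-0.797916: f=1.547957 → w ← -0.797916 + 0.26·1.547957 = -0.395447
s=0.520000, w=-0.395447: f=0.767168 → w ← -0.395447 + 0.26·0.767168 = -0.195984
s=0.780000, w=-0.195984: f=0.380208 → w ← -0.195984 + 0.26·0.380208 = -0.097129
s=1.040000, w=-0.097129: f=0.188431 → w ← -0.097129 + 0.26·0.188431 = -0.048137
w(1.3) ≈ -0.0481

-0.0481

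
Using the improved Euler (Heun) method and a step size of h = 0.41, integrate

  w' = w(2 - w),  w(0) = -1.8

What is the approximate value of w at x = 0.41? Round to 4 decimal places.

Heun: k1 = f(x_n, w_n); k2 = f(x_n + h, w_n + h·k1); w_{n+1} = w_n + (h/2)·(k1 + k2).
x=0.000000, w=-1.800000:
  k1 = f(0.000000, -1.800000) = -6.840000
  k2 = f(0.410000, -4.604400) = -30.409299
  w ← -1.800000 + (0.41/2)·(-6.840000 + (-30.409299)) = -9.436106
w(0.41) ≈ -9.4361

-9.4361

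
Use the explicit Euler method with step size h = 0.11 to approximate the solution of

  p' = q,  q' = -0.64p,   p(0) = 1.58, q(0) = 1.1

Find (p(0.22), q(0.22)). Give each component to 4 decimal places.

1.8098, 0.8690

Euler on (p,q): p_{n+1} = p_n + h·p', q_{n+1} = q_n + h·q'.
0.000000: (1.580000, 1.100000); f=(1.100000, -1.011200) → (1.701000, 0.988768)
0.110000: (1.701000, 0.988768); f=(0.988768, -1.088640) → (1.809764, 0.869018)
(p(0.22), q(0.22)) ≈ (1.8098, 0.8690)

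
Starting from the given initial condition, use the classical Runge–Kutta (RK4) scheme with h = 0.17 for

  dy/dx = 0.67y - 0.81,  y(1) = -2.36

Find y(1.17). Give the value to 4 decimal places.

RK4: k1 = f(x_n, y_n); k2 = f(x_n + h/2, y_n + (h/2)·k1); k3 = f(x_n + h/2, y_n + (h/2)·k2); k4 = f(x_n + h, y_n + h·k3); y_{n+1} = y_n + (h/6)·(k1 + 2k2 + 2k3 + k4).
x=1.000000, y=-2.360000:
  k1 = f(1.000000, -2.360000) = -2.391200
  k2 = f(1.085000, -2.563252) = -2.527379
  k3 = f(1.085000, -2.574827) = -2.535134
  k4 = f(1.170000, -2.790973) = -2.679952
  y ← -2.360000 + (0.17/6)·(k1 + 2k2 + 2k3 + k4) = -2.790558
y(1.17) ≈ -2.7906

-2.7906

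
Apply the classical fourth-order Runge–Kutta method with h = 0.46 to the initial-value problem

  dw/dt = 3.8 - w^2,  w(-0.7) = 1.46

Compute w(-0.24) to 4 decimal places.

1.8159

RK4: k1 = f(t_n, w_n); k2 = f(t_n + h/2, w_n + (h/2)·k1); k3 = f(t_n + h/2, w_n + (h/2)·k2); k4 = f(t_n + h, w_n + h·k3); w_{n+1} = w_n + (h/6)·(k1 + 2k2 + 2k3 + k4).
t=-0.700000, w=1.460000:
  k1 = f(-0.700000, 1.460000) = 1.668400
  k2 = f(-0.470000, 1.843732) = 0.400652
  k3 = f(-0.470000, 1.552150) = 1.390830
  k4 = f(-0.240000, 2.099782) = -0.609084
  w ← 1.460000 + (0.46/6)·(k1 + 2k2 + 2k3 + k4) = 1.815908
w(-0.24) ≈ 1.8159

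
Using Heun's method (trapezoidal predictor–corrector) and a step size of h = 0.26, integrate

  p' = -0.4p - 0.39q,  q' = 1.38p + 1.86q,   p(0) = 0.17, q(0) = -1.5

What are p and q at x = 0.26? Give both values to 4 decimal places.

0.3311, -2.3009

Heun on (p,q): k1 = f(x_n, state_n); k2 = f(x_n + h, state_n + h·k1); state_{n+1} = state_n + (h/2)·(k1 + k2).
0.000000: (0.170000, -1.500000)
  k1 = (0.517000, -2.555400)
  predictor → (0.304420, -2.164404)
  k2 = (0.722350, -3.605692)
  → (0.331115, -2.300942)
(p(0.26), q(0.26)) ≈ (0.3311, -2.3009)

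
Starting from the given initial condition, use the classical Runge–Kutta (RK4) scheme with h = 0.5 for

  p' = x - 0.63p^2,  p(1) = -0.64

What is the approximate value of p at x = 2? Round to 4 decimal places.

RK4: k1 = f(x_n, p_n); k2 = f(x_n + h/2, p_n + (h/2)·k1); k3 = f(x_n + h/2, p_n + (h/2)·k2); k4 = f(x_n + h, p_n + h·k3); p_{n+1} = p_n + (h/6)·(k1 + 2k2 + 2k3 + k4).
x=1.000000, p=-0.640000:
  k1 = f(1.000000, -0.640000) = 0.741952
  k2 = f(1.250000, -0.454512) = 1.119854
  k3 = f(1.250000, -0.360037) = 1.168335
  k4 = f(1.500000, -0.055832) = 1.498036
  p ← -0.640000 + (0.5/6)·(k1 + 2k2 + 2k3 + k4) = -0.071969
x=1.500000, p=-0.071969:
  k1 = f(1.500000, -0.071969) = 1.496737
  k2 = f(1.750000, 0.302215) = 1.692460
  k3 = f(1.750000, 0.351145) = 1.672319
  k4 = f(2.000000, 0.764190) = 1.632089
  p ← -0.071969 + (0.5/6)·(k1 + 2k2 + 2k3 + k4) = 0.749562
p(2) ≈ 0.7496

0.7496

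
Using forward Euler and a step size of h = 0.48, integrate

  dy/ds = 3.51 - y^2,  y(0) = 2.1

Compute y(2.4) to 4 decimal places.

Euler: y_{n+1} = y_n + h·f(s_n, y_n).
s=0.000000, y=2.100000: f=-0.900000 → y ← 2.100000 + 0.48·(-0.900000) = 1.668000
s=0.480000, y=1.668000: f=0.727776 → y ← 1.668000 + 0.48·0.727776 = 2.017332
s=0.960000, y=2.017332: f=-0.559630 → y ← 2.017332 + 0.48·(-0.559630) = 1.748710
s=1.440000, y=1.748710: f=0.452014 → y ← 1.748710 + 0.48·0.452014 = 1.965676
s=1.920000, y=1.965676: f=-0.353884 → y ← 1.965676 + 0.48·(-0.353884) = 1.795812
y(2.4) ≈ 1.7958

1.7958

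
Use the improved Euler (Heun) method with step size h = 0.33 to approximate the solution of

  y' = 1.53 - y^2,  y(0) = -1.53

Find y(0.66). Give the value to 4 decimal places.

Heun: k1 = f(t_n, y_n); k2 = f(t_n + h, y_n + h·k1); y_{n+1} = y_n + (h/2)·(k1 + k2).
t=0.000000, y=-1.530000:
  k1 = f(0.000000, -1.530000) = -0.810900
  k2 = f(0.330000, -1.797597) = -1.701355
  y ← -1.530000 + (0.33/2)·(-0.810900 + (-1.701355)) = -1.944522
t=0.330000, y=-1.944522:
  k1 = f(0.330000, -1.944522) = -2.251166
  k2 = f(0.660000, -2.687407) = -5.692156
  y ← -1.944522 + (0.33/2)·(-2.251166 + (-5.692156)) = -3.255170
y(0.66) ≈ -3.2552

-3.2552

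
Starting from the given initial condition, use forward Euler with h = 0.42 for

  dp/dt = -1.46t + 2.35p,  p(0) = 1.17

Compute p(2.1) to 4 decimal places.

29.6194

Euler: p_{n+1} = p_n + h·f(t_n, p_n).
t=0.000000, p=1.170000: f=2.749500 → p ← 1.170000 + 0.42·2.749500 = 2.324790
t=0.420000, p=2.324790: f=4.850057 → p ← 2.324790 + 0.42·4.850057 = 4.361814
t=0.840000, p=4.361814: f=9.023862 → p ← 4.361814 + 0.42·9.023862 = 8.151836
t=1.260000, p=8.151836: f=17.317214 → p ← 8.151836 + 0.42·17.317214 = 15.425066
t=1.680000, p=15.425066: f=33.796105 → p ← 15.425066 + 0.42·33.796105 = 29.619430
p(2.1) ≈ 29.6194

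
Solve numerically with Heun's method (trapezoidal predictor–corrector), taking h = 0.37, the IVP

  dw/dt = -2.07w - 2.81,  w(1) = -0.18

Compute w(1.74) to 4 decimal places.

-1.0300

Heun: k1 = f(t_n, w_n); k2 = f(t_n + h, w_n + h·k1); w_{n+1} = w_n + (h/2)·(k1 + k2).
t=1.000000, w=-0.180000:
  k1 = f(1.000000, -0.180000) = -2.437400
  k2 = f(1.370000, -1.081838) = -0.570595
  w ← -0.180000 + (0.37/2)·(-2.437400 + (-0.570595)) = -0.736479
t=1.370000, w=-0.736479:
  k1 = f(1.370000, -0.736479) = -1.285488
  k2 = f(1.740000, -1.212110) = -0.300933
  w ← -0.736479 + (0.37/2)·(-1.285488 + (-0.300933)) = -1.029967
w(1.74) ≈ -1.0300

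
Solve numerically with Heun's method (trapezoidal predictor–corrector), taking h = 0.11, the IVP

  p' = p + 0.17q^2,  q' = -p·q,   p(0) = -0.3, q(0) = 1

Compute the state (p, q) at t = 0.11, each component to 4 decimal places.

Heun on (p,q): k1 = f(t_n, state_n); k2 = f(t_n + h, state_n + h·k1); state_{n+1} = state_n + (h/2)·(k1 + k2).
0.000000: (-0.300000, 1.000000)
  k1 = (-0.130000, 0.300000)
  predictor → (-0.314300, 1.033000)
  k2 = (-0.132895, 0.324672)
  → (-0.314459, 1.034357)
(p(0.11), q(0.11)) ≈ (-0.3145, 1.0344)

-0.3145, 1.0344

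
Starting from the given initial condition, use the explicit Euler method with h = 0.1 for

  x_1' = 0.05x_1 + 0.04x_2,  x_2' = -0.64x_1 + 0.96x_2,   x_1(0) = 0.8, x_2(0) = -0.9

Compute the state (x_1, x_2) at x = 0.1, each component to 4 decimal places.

Euler on (x_1,x_2): x_1_{n+1} = x_1_n + h·x_1', x_2_{n+1} = x_2_n + h·x_2'.
0.000000: (0.800000, -0.900000); f=(0.004000, -1.376000) → (0.800400, -1.037600)
(x_1(0.1), x_2(0.1)) ≈ (0.8004, -1.0376)

0.8004, -1.0376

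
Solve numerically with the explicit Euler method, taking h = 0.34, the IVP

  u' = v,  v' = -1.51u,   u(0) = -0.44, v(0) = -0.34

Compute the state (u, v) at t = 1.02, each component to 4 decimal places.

Euler on (u,v): u_{n+1} = u_n + h·u', v_{n+1} = v_n + h·v'.
0.000000: (-0.440000, -0.340000); f=(-0.340000, 0.664400) → (-0.555600, -0.114104)
0.340000: (-0.555600, -0.114104); f=(-0.114104, 0.838956) → (-0.594395, 0.171141)
0.680000: (-0.594395, 0.171141); f=(0.171141, 0.897537) → (-0.536207, 0.476304)
(u(1.02), v(1.02)) ≈ (-0.5362, 0.4763)

-0.5362, 0.4763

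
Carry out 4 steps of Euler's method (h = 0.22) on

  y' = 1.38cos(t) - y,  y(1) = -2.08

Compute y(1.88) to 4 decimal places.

Euler: y_{n+1} = y_n + h·f(t_n, y_n).
t=1.000000, y=-2.080000: f=2.825617 → y ← -2.080000 + 0.22·2.825617 = -1.458364
t=1.220000, y=-1.458364: f=1.932595 → y ← -1.458364 + 0.22·1.932595 = -1.033193
t=1.440000, y=-1.033193: f=1.213178 → y ← -1.033193 + 0.22·1.213178 = -0.766294
t=1.660000, y=-0.766294: f=0.643356 → y ← -0.766294 + 0.22·0.643356 = -0.624756
y(1.88) ≈ -0.6248

-0.6248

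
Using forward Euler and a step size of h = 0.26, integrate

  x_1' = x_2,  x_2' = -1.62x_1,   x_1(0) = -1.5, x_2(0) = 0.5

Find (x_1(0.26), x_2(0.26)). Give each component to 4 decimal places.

Euler on (x_1,x_2): x_1_{n+1} = x_1_n + h·x_1', x_2_{n+1} = x_2_n + h·x_2'.
0.000000: (-1.500000, 0.500000); f=(0.500000, 2.430000) → (-1.370000, 1.131800)
(x_1(0.26), x_2(0.26)) ≈ (-1.3700, 1.1318)

-1.3700, 1.1318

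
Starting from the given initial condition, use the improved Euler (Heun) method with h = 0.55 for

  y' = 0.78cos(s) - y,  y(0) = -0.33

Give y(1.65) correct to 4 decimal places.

0.1641

Heun: k1 = f(s_n, y_n); k2 = f(s_n + h, y_n + h·k1); y_{n+1} = y_n + (h/2)·(k1 + k2).
s=0.000000, y=-0.330000:
  k1 = f(0.000000, -0.330000) = 1.110000
  k2 = f(0.550000, 0.280500) = 0.384469
  y ← -0.330000 + (0.55/2)·(1.110000 + 0.384469) = 0.080979
s=0.550000, y=0.080979:
  k1 = f(0.550000, 0.080979) = 0.583990
  k2 = f(1.100000, 0.402174) = -0.048369
  y ← 0.080979 + (0.55/2)·(0.583990 + (-0.048369)) = 0.228275
s=1.100000, y=0.228275:
  k1 = f(1.100000, 0.228275) = 0.125530
  k2 = f(1.650000, 0.297316) = -0.359031
  y ← 0.228275 + (0.55/2)·(0.125530 + (-0.359031)) = 0.164062
y(1.65) ≈ 0.1641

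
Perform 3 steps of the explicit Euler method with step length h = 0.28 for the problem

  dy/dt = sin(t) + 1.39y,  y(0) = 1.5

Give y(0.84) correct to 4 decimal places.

4.2777

Euler: y_{n+1} = y_n + h·f(t_n, y_n).
t=0.000000, y=1.500000: f=2.085000 → y ← 1.500000 + 0.28·2.085000 = 2.083800
t=0.280000, y=2.083800: f=3.172838 → y ← 2.083800 + 0.28·3.172838 = 2.972195
t=0.560000, y=2.972195: f=4.662537 → y ← 2.972195 + 0.28·4.662537 = 4.277705
y(0.84) ≈ 4.2777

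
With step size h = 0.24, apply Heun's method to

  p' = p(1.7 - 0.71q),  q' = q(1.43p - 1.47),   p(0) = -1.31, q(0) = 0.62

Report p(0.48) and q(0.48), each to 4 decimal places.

-2.6710, 0.1564

Heun on (p,q): k1 = f(s_n, state_n); k2 = f(s_n + h, state_n + h·k1); state_{n+1} = state_n + (h/2)·(k1 + k2).
0.000000: (-1.310000, 0.620000)
  k1 = (-1.650338, -2.072846)
  predictor → (-1.706081, 0.122517)
  k2 = (-2.751931, -0.479004)
  → (-1.838272, 0.313778)
0.240000: (-1.838272, 0.313778)
  k1 = (-2.715528, -1.286091)
  predictor → (-2.489999, 0.005116)
  k2 = (-4.223954, -0.025738)
  → (-2.671010, 0.156359)
(p(0.48), q(0.48)) ≈ (-2.6710, 0.1564)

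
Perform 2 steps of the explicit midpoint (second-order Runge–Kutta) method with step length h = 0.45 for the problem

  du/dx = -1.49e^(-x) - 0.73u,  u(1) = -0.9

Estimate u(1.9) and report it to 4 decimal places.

Midpoint: k1 = f(x_n, u_n); k2 = f(x_n + h/2, u_n + (h/2)·k1); u_{n+1} = u_n + h·k2.
x=1.000000, u=-0.900000:
  k1 = f(1.000000, -0.900000) = 0.108860
  k2 = f(1.225000, -0.875507) = 0.201421
  u ← -0.900000 + 0.45·0.201421 = -0.809361
x=1.450000, u=-0.809361:
  k1 = f(1.450000, -0.809361) = 0.241324
  k2 = f(1.675000, -0.755063) = 0.272107
  u ← -0.809361 + 0.45·0.272107 = -0.686913
u(1.9) ≈ -0.6869

-0.6869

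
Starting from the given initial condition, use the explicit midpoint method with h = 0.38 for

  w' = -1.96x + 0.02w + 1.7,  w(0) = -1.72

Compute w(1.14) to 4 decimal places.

Midpoint: k1 = f(x_n, w_n); k2 = f(x_n + h/2, w_n + (h/2)·k1); w_{n+1} = w_n + h·k2.
x=0.000000, w=-1.720000:
  k1 = f(0.000000, -1.720000) = 1.665600
  k2 = f(0.190000, -1.403536) = 1.299529
  w ← -1.720000 + 0.38·1.299529 = -1.226179
x=0.380000, w=-1.226179:
  k1 = f(0.380000, -1.226179) = 0.930676
  k2 = f(0.570000, -1.049350) = 0.561813
  w ← -1.226179 + 0.38·0.561813 = -1.012690
x=0.760000, w=-1.012690:
  k1 = f(0.760000, -1.012690) = 0.190146
  k2 = f(0.950000, -0.976562) = -0.181531
  w ← -1.012690 + 0.38·(-0.181531) = -1.081672
w(1.14) ≈ -1.0817

-1.0817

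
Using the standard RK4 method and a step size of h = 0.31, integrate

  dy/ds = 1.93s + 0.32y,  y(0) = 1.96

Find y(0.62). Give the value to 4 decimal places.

RK4: k1 = f(s_n, y_n); k2 = f(s_n + h/2, y_n + (h/2)·k1); k3 = f(s_n + h/2, y_n + (h/2)·k2); k4 = f(s_n + h, y_n + h·k3); y_{n+1} = y_n + (h/6)·(k1 + 2k2 + 2k3 + k4).
s=0.000000, y=1.960000:
  k1 = f(0.000000, 1.960000) = 0.627200
  k2 = f(0.155000, 2.057216) = 0.957459
  k3 = f(0.155000, 2.108406) = 0.973840
  k4 = f(0.310000, 2.261890) = 1.322105
  y ← 1.960000 + (0.31/6)·(k1 + 2k2 + 2k3 + k4) = 2.260282
s=0.310000, y=2.260282:
  k1 = f(0.310000, 2.260282) = 1.321590
  k2 = f(0.465000, 2.465128) = 1.686291
  k3 = f(0.465000, 2.521657) = 1.704380
  k4 = f(0.620000, 2.788640) = 2.088965
  y ← 2.260282 + (0.31/6)·(k1 + 2k2 + 2k3 + k4) = 2.786863
y(0.62) ≈ 2.7869

2.7869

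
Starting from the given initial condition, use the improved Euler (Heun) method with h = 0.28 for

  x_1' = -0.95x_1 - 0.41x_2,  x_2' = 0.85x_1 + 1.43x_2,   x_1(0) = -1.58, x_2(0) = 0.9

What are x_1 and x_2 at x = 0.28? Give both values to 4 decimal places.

-1.3043, 0.9189

Heun on (x_1,x_2): k1 = f(x_n, state_n); k2 = f(x_n + h, state_n + h·k1); state_{n+1} = state_n + (h/2)·(k1 + k2).
0.000000: (-1.580000, 0.900000)
  k1 = (1.132000, -0.056000)
  predictor → (-1.263040, 0.884320)
  k2 = (0.837317, 0.190994)
  → (-1.304296, 0.918899)
(x_1(0.28), x_2(0.28)) ≈ (-1.3043, 0.9189)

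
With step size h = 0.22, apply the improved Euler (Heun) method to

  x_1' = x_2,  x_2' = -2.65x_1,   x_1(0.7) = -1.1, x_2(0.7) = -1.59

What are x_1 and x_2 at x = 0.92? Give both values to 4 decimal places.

Heun on (x_1,x_2): k1 = f(x_n, state_n); k2 = f(x_n + h, state_n + h·k1); state_{n+1} = state_n + (h/2)·(k1 + k2).
0.700000: (-1.100000, -1.590000)
  k1 = (-1.590000, 2.915000)
  predictor → (-1.449800, -0.948700)
  k2 = (-0.948700, 3.841970)
  → (-1.379257, -0.846733)
(x_1(0.92), x_2(0.92)) ≈ (-1.3793, -0.8467)

-1.3793, -0.8467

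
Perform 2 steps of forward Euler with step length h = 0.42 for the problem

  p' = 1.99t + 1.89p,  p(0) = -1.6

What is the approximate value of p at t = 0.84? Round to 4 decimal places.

-4.7973

Euler: p_{n+1} = p_n + h·f(t_n, p_n).
t=0.000000, p=-1.600000: f=-3.024000 → p ← -1.600000 + 0.42·(-3.024000) = -2.870080
t=0.420000, p=-2.870080: f=-4.588651 → p ← -2.870080 + 0.42·(-4.588651) = -4.797314
p(0.84) ≈ -4.7973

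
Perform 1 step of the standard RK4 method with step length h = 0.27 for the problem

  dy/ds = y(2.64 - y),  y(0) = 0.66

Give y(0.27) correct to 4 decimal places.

RK4: k1 = f(s_n, y_n); k2 = f(s_n + h/2, y_n + (h/2)·k1); k3 = f(s_n + h/2, y_n + (h/2)·k2); k4 = f(s_n + h, y_n + h·k3); y_{n+1} = y_n + (h/6)·(k1 + 2k2 + 2k3 + k4).
s=0.000000, y=0.660000:
  k1 = f(0.000000, 0.660000) = 1.306800
  k2 = f(0.135000, 0.836418) = 1.508548
  k3 = f(0.135000, 0.863654) = 1.534148
  k4 = f(0.270000, 1.074220) = 1.681992
  y ← 0.660000 + (0.27/6)·(k1 + 2k2 + 2k3 + k4) = 1.068338
y(0.27) ≈ 1.0683

1.0683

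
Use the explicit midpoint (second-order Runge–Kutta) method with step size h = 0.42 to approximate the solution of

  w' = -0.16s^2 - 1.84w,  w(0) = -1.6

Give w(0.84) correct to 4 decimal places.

Midpoint: k1 = f(s_n, w_n); k2 = f(s_n + h/2, w_n + (h/2)·k1); w_{n+1} = w_n + h·k2.
s=0.000000, w=-1.600000:
  k1 = f(0.000000, -1.600000) = 2.944000
  k2 = f(0.210000, -0.981760) = 1.799382
  w ← -1.600000 + 0.42·1.799382 = -0.844259
s=0.420000, w=-0.844259:
  k1 = f(0.420000, -0.844259) = 1.525213
  k2 = f(0.630000, -0.523965) = 0.900591
  w ← -0.844259 + 0.42·0.900591 = -0.466011
w(0.84) ≈ -0.4660

-0.4660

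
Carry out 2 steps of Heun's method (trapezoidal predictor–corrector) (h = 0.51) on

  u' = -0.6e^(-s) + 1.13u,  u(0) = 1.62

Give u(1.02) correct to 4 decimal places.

4.1377

Heun: k1 = f(s_n, u_n); k2 = f(s_n + h, u_n + h·k1); u_{n+1} = u_n + (h/2)·(k1 + k2).
s=0.000000, u=1.620000:
  k1 = f(0.000000, 1.620000) = 1.230600
  k2 = f(0.510000, 2.247606) = 2.179497
  u ← 1.620000 + (0.51/2)·(1.230600 + 2.179497) = 2.489575
s=0.510000, u=2.489575:
  k1 = f(0.510000, 2.489575) = 2.452922
  k2 = f(1.020000, 3.740565) = 4.010482
  u ← 2.489575 + (0.51/2)·(2.452922 + 4.010482) = 4.137743
u(1.02) ≈ 4.1377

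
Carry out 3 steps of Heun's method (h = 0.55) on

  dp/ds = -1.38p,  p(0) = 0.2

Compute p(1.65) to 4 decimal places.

0.0296

Heun: k1 = f(s_n, p_n); k2 = f(s_n + h, p_n + h·k1); p_{n+1} = p_n + (h/2)·(k1 + k2).
s=0.000000, p=0.200000:
  k1 = f(0.000000, 0.200000) = -0.276000
  k2 = f(0.550000, 0.048200) = -0.066516
  p ← 0.200000 + (0.55/2)·(-0.276000 + (-0.066516)) = 0.105808
s=0.550000, p=0.105808:
  k1 = f(0.550000, 0.105808) = -0.146015
  k2 = f(1.100000, 0.025500) = -0.035190
  p ← 0.105808 + (0.55/2)·(-0.146015 + (-0.035190)) = 0.055977
s=1.100000, p=0.055977:
  k1 = f(1.100000, 0.055977) = -0.077248
  k2 = f(1.650000, 0.013490) = -0.018617
  p ← 0.055977 + (0.55/2)·(-0.077248 + (-0.018617)) = 0.029614
p(1.65) ≈ 0.0296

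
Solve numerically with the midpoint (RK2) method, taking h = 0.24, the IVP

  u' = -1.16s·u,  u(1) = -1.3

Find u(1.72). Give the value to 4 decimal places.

-0.4221

Midpoint: k1 = f(s_n, u_n); k2 = f(s_n + h/2, u_n + (h/2)·k1); u_{n+1} = u_n + h·k2.
s=1.000000, u=-1.300000:
  k1 = f(1.000000, -1.300000) = 1.508000
  k2 = f(1.120000, -1.119040) = 1.453857
  u ← -1.300000 + 0.24·1.453857 = -0.951074
s=1.240000, u=-0.951074:
  k1 = f(1.240000, -0.951074) = 1.368025
  k2 = f(1.360000, -0.786911) = 1.241431
  u ← -0.951074 + 0.24·1.241431 = -0.653131
s=1.480000, u=-0.653131:
  k1 = f(1.480000, -0.653131) = 1.121295
  k2 = f(1.600000, -0.518575) = 0.962476
  u ← -0.653131 + 0.24·0.962476 = -0.422137
u(1.72) ≈ -0.4221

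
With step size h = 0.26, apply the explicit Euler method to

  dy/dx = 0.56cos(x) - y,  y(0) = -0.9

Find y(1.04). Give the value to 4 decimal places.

Euler: y_{n+1} = y_n + h·f(x_n, y_n).
x=0.000000, y=-0.900000: f=1.460000 → y ← -0.900000 + 0.26·1.460000 = -0.520400
x=0.260000, y=-0.520400: f=1.061578 → y ← -0.520400 + 0.26·1.061578 = -0.244390
x=0.520000, y=-0.244390: f=0.730368 → y ← -0.244390 + 0.26·0.730368 = -0.054494
x=0.780000, y=-0.054494: f=0.452605 → y ← -0.054494 + 0.26·0.452605 = 0.063184
y(1.04) ≈ 0.0632

0.0632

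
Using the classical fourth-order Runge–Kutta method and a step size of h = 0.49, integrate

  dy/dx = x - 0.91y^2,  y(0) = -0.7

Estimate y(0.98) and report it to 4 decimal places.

RK4: k1 = f(x_n, y_n); k2 = f(x_n + h/2, y_n + (h/2)·k1); k3 = f(x_n + h/2, y_n + (h/2)·k2); k4 = f(x_n + h, y_n + h·k3); y_{n+1} = y_n + (h/6)·(k1 + 2k2 + 2k3 + k4).
x=0.000000, y=-0.700000:
  k1 = f(0.000000, -0.700000) = -0.445900
  k2 = f(0.245000, -0.809245) = -0.350939
  k3 = f(0.245000, -0.785980) = -0.317166
  k4 = f(0.490000, -0.855411) = -0.175873
  y ← -0.700000 + (0.49/6)·(k1 + 2k2 + 2k3 + k4) = -0.859902
x=0.490000, y=-0.859902:
  k1 = f(0.490000, -0.859902) = -0.182883
  k2 = f(0.735000, -0.904708) = -0.009832
  k3 = f(0.735000, -0.862311) = 0.058342
  k4 = f(0.980000, -0.831314) = 0.351114
  y ← -0.859902 + (0.49/6)·(k1 + 2k2 + 2k3 + k4) = -0.838240
y(0.98) ≈ -0.8382

-0.8382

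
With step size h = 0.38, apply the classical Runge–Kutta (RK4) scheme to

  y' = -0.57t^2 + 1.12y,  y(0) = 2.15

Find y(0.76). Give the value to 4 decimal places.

RK4: k1 = f(t_n, y_n); k2 = f(t_n + h/2, y_n + (h/2)·k1); k3 = f(t_n + h/2, y_n + (h/2)·k2); k4 = f(t_n + h, y_n + h·k3); y_{n+1} = y_n + (h/6)·(k1 + 2k2 + 2k3 + k4).
t=0.000000, y=2.150000:
  k1 = f(0.000000, 2.150000) = 2.408000
  k2 = f(0.190000, 2.607520) = 2.899845
  k3 = f(0.190000, 2.700971) = 3.004510
  k4 = f(0.380000, 3.291714) = 3.604411
  y ← 2.150000 + (0.38/6)·(k1 + 2k2 + 2k3 + k4) = 3.278671
t=0.380000, y=3.278671:
  k1 = f(0.380000, 3.278671) = 3.589804
  k2 = f(0.570000, 3.960734) = 4.250829
  k3 = f(0.570000, 4.086329) = 4.391495
  k4 = f(0.760000, 4.947439) = 5.211900
  y ← 3.278671 + (0.38/6)·(k1 + 2k2 + 2k3 + k4) = 4.930807
y(0.76) ≈ 4.9308

4.9308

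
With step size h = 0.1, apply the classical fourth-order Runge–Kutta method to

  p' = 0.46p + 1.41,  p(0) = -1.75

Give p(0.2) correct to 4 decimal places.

-1.6233

RK4: k1 = f(x_n, p_n); k2 = f(x_n + h/2, p_n + (h/2)·k1); k3 = f(x_n + h/2, p_n + (h/2)·k2); k4 = f(x_n + h, p_n + h·k3); p_{n+1} = p_n + (h/6)·(k1 + 2k2 + 2k3 + k4).
x=0.000000, p=-1.750000:
  k1 = f(0.000000, -1.750000) = 0.605000
  k2 = f(0.050000, -1.719750) = 0.618915
  k3 = f(0.050000, -1.719054) = 0.619235
  k4 = f(0.100000, -1.688076) = 0.633485
  p ← -1.750000 + (0.1/6)·(k1 + 2k2 + 2k3 + k4) = -1.688087
x=0.100000, p=-1.688087:
  k1 = f(0.100000, -1.688087) = 0.633480
  k2 = f(0.150000, -1.656413) = 0.648050
  k3 = f(0.150000, -1.655684) = 0.648385
  k4 = f(0.200000, -1.623248) = 0.663306
  p ← -1.688087 + (0.1/6)·(k1 + 2k2 + 2k3 + k4) = -1.623259
p(0.2) ≈ -1.6233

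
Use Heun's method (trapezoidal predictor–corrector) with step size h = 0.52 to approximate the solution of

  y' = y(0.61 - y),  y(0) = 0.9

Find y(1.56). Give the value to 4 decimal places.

0.7011

Heun: k1 = f(t_n, y_n); k2 = f(t_n + h, y_n + h·k1); y_{n+1} = y_n + (h/2)·(k1 + k2).
t=0.000000, y=0.900000:
  k1 = f(0.000000, 0.900000) = -0.261000
  k2 = f(0.520000, 0.764280) = -0.117913
  y ← 0.900000 + (0.52/2)·(-0.261000 + (-0.117913)) = 0.801483
t=0.520000, y=0.801483:
  k1 = f(0.520000, 0.801483) = -0.153470
  k2 = f(1.040000, 0.721678) = -0.080596
  y ← 0.801483 + (0.52/2)·(-0.153470 + (-0.080596)) = 0.740626
t=1.040000, y=0.740626:
  k1 = f(1.040000, 0.740626) = -0.096745
  k2 = f(1.560000, 0.690318) = -0.055445
  y ← 0.740626 + (0.52/2)·(-0.096745 + (-0.055445)) = 0.701056
y(1.56) ≈ 0.7011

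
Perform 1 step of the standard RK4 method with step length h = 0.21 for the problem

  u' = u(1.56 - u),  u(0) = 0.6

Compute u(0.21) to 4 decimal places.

RK4: k1 = f(s_n, u_n); k2 = f(s_n + h/2, u_n + (h/2)·k1); k3 = f(s_n + h/2, u_n + (h/2)·k2); k4 = f(s_n + h, u_n + h·k3); u_{n+1} = u_n + (h/6)·(k1 + 2k2 + 2k3 + k4).
s=0.000000, u=0.600000:
  k1 = f(0.000000, 0.600000) = 0.576000
  k2 = f(0.105000, 0.660480) = 0.594115
  k3 = f(0.105000, 0.662382) = 0.594566
  k4 = f(0.210000, 0.724859) = 0.605359
  u ← 0.600000 + (0.21/6)·(k1 + 2k2 + 2k3 + k4) = 0.724555
u(0.21) ≈ 0.7246

0.7246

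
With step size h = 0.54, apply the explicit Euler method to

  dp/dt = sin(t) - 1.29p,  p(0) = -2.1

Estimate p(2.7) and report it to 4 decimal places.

Euler: p_{n+1} = p_n + h·f(t_n, p_n).
t=0.000000, p=-2.100000: f=2.709000 → p ← -2.100000 + 0.54·2.709000 = -0.637140
t=0.540000, p=-0.637140: f=1.336047 → p ← -0.637140 + 0.54·1.336047 = 0.084325
t=1.080000, p=0.084325: f=0.773178 → p ← 0.084325 + 0.54·0.773178 = 0.501841
t=1.620000, p=0.501841: f=0.351414 → p ← 0.501841 + 0.54·0.351414 = 0.691605
t=2.160000, p=0.691605: f=-0.060787 → p ← 0.691605 + 0.54·(-0.060787) = 0.658780
p(2.7) ≈ 0.6588

0.6588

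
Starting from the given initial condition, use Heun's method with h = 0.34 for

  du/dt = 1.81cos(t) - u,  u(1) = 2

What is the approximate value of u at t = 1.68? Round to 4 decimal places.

Heun: k1 = f(t_n, u_n); k2 = f(t_n + h, u_n + h·k1); u_{n+1} = u_n + (h/2)·(k1 + k2).
t=1.000000, u=2.000000:
  k1 = f(1.000000, 2.000000) = -1.022053
  k2 = f(1.340000, 1.652502) = -1.238459
  u ← 2.000000 + (0.34/2)·(-1.022053 + (-1.238459)) = 1.615713
t=1.340000, u=1.615713:
  k1 = f(1.340000, 1.615713) = -1.201670
  k2 = f(1.680000, 1.207145) = -1.404411
  u ← 1.615713 + (0.34/2)·(-1.201670 + (-1.404411)) = 1.172679
u(1.68) ≈ 1.1727

1.1727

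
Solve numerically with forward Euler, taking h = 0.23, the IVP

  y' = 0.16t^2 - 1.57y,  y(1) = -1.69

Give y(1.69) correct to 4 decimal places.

-0.3117

Euler: y_{n+1} = y_n + h·f(t_n, y_n).
t=1.000000, y=-1.690000: f=2.813300 → y ← -1.690000 + 0.23·2.813300 = -1.042941
t=1.230000, y=-1.042941: f=1.879481 → y ← -1.042941 + 0.23·1.879481 = -0.610660
t=1.460000, y=-0.610660: f=1.299793 → y ← -0.610660 + 0.23·1.299793 = -0.311708
y(1.69) ≈ -0.3117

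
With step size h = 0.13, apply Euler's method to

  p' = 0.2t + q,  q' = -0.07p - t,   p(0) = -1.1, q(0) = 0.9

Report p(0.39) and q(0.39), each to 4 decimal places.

-0.7373, 0.8761

Euler on (p,q): p_{n+1} = p_n + h·p', q_{n+1} = q_n + h·q'.
0.000000: (-1.100000, 0.900000); f=(0.900000, 0.077000) → (-0.983000, 0.910010)
0.130000: (-0.983000, 0.910010); f=(0.936010, -0.061190) → (-0.861319, 0.902055)
0.260000: (-0.861319, 0.902055); f=(0.954055, -0.199708) → (-0.737292, 0.876093)
(p(0.39), q(0.39)) ≈ (-0.7373, 0.8761)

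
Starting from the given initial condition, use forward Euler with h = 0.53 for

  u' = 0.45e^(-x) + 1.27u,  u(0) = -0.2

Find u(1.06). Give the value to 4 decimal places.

-0.0204

Euler: u_{n+1} = u_n + h·f(x_n, u_n).
x=0.000000, u=-0.200000: f=0.196000 → u ← -0.200000 + 0.53·0.196000 = -0.096120
x=0.530000, u=-0.096120: f=0.142800 → u ← -0.096120 + 0.53·0.142800 = -0.020436
u(1.06) ≈ -0.0204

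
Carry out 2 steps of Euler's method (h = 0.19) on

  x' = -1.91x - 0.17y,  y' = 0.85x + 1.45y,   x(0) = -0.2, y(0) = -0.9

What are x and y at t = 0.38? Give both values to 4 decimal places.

Euler on (x,y): x_{n+1} = x_n + h·x', y_{n+1} = y_n + h·y'.
0.000000: (-0.200000, -0.900000); f=(0.535000, -1.475000) → (-0.098350, -1.180250)
0.190000: (-0.098350, -1.180250); f=(0.388491, -1.794960) → (-0.024537, -1.521292)
(x(0.38), y(0.38)) ≈ (-0.0245, -1.5213)

-0.0245, -1.5213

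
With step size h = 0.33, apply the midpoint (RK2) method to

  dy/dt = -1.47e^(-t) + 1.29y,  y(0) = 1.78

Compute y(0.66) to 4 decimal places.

Midpoint: k1 = f(t_n, y_n); k2 = f(t_n + h/2, y_n + (h/2)·k1); y_{n+1} = y_n + h·k2.
t=0.000000, y=1.780000:
  k1 = f(0.000000, 1.780000) = 0.826200
  k2 = f(0.165000, 1.916323) = 1.225653
  y ← 1.780000 + 0.33·1.225653 = 2.184465
t=0.330000, y=2.184465:
  k1 = f(0.330000, 2.184465) = 1.761143
  k2 = f(0.495000, 2.475054) = 2.296750
  y ← 2.184465 + 0.33·2.296750 = 2.942393
y(0.66) ≈ 2.9424

2.9424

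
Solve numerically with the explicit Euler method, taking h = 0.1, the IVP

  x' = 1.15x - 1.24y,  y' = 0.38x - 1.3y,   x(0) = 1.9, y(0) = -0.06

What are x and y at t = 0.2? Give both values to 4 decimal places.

Euler on (x,y): x_{n+1} = x_n + h·x', y_{n+1} = y_n + h·y'.
0.000000: (1.900000, -0.060000); f=(2.259400, 0.800000) → (2.125940, 0.020000)
0.100000: (2.125940, 0.020000); f=(2.420031, 0.781857) → (2.367943, 0.098186)
(x(0.2), y(0.2)) ≈ (2.3679, 0.0982)

2.3679, 0.0982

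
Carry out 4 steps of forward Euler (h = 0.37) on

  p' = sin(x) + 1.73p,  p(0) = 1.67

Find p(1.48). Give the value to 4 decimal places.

Euler: p_{n+1} = p_n + h·f(x_n, p_n).
x=0.000000, p=1.670000: f=2.889100 → p ← 1.670000 + 0.37·2.889100 = 2.738967
x=0.370000, p=2.738967: f=5.100028 → p ← 2.738967 + 0.37·5.100028 = 4.625977
x=0.740000, p=4.625977: f=8.677229 → p ← 4.625977 + 0.37·8.677229 = 7.836552
x=1.110000, p=7.836552: f=14.452934 → p ← 7.836552 + 0.37·14.452934 = 13.184138
p(1.48) ≈ 13.1841

13.1841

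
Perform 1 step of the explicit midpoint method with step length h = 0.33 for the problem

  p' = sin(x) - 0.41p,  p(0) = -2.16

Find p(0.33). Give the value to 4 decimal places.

Midpoint: k1 = f(x_n, p_n); k2 = f(x_n + h/2, p_n + (h/2)·k1); p_{n+1} = p_n + h·k2.
x=0.000000, p=-2.160000:
  k1 = f(0.000000, -2.160000) = 0.885600
  k2 = f(0.165000, -2.013876) = 0.989941
  p ← -2.160000 + 0.33·0.989941 = -1.833319
p(0.33) ≈ -1.8333

-1.8333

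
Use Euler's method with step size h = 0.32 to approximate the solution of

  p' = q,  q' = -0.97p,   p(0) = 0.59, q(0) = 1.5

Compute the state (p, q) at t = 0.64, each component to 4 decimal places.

Euler on (p,q): p_{n+1} = p_n + h·p', q_{n+1} = q_n + h·q'.
0.000000: (0.590000, 1.500000); f=(1.500000, -0.572300) → (1.070000, 1.316864)
0.320000: (1.070000, 1.316864); f=(1.316864, -1.037900) → (1.491396, 0.984736)
(p(0.64), q(0.64)) ≈ (1.4914, 0.9847)

1.4914, 0.9847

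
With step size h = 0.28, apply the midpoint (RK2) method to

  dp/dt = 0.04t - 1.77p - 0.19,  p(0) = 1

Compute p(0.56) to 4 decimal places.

0.3332

Midpoint: k1 = f(t_n, p_n); k2 = f(t_n + h/2, p_n + (h/2)·k1); p_{n+1} = p_n + h·k2.
t=0.000000, p=1.000000:
  k1 = f(0.000000, 1.000000) = -1.960000
  k2 = f(0.140000, 0.725600) = -1.468712
  p ← 1.000000 + 0.28·(-1.468712) = 0.588761
t=0.280000, p=0.588761:
  k1 = f(0.280000, 0.588761) = -1.220906
  k2 = f(0.420000, 0.417834) = -0.912766
  p ← 0.588761 + 0.28·(-0.912766) = 0.333186
p(0.56) ≈ 0.3332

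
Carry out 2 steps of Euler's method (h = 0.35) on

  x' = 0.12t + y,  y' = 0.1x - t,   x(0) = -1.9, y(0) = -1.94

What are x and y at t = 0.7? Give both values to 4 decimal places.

-3.2666, -2.2193

Euler on (x,y): x_{n+1} = x_n + h·x', y_{n+1} = y_n + h·y'.
0.000000: (-1.900000, -1.940000); f=(-1.940000, -0.190000) → (-2.579000, -2.006500)
0.350000: (-2.579000, -2.006500); f=(-1.964500, -0.607900) → (-3.266575, -2.219265)
(x(0.7), y(0.7)) ≈ (-3.2666, -2.2193)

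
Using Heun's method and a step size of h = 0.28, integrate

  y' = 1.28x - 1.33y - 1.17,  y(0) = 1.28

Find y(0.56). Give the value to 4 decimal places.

Heun: k1 = f(x_n, y_n); k2 = f(x_n + h, y_n + h·k1); y_{n+1} = y_n + (h/2)·(k1 + k2).
x=0.000000, y=1.280000:
  k1 = f(0.000000, 1.280000) = -2.872400
  k2 = f(0.280000, 0.475728) = -1.444318
  y ← 1.280000 + (0.28/2)·(-2.872400 + (-1.444318)) = 0.675659
x=0.280000, y=0.675659:
  k1 = f(0.280000, 0.675659) = -1.710227
  k2 = f(0.560000, 0.196796) = -0.714939
  y ← 0.675659 + (0.28/2)·(-1.710227 + (-0.714939)) = 0.336136
y(0.56) ≈ 0.3361

0.3361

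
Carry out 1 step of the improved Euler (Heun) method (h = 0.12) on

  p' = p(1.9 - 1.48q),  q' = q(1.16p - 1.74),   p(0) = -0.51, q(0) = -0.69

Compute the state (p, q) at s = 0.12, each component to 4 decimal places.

-0.7083, -0.5178

Heun on (p,q): k1 = f(s_n, state_n); k2 = f(s_n + h, state_n + h·k1); state_{n+1} = state_n + (h/2)·(k1 + k2).
0.000000: (-0.510000, -0.690000)
  k1 = (-1.489812, 1.608804)
  predictor → (-0.688777, -0.496944)
  k2 = (-1.815257, 1.261731)
  → (-0.708304, -0.517768)
(p(0.12), q(0.12)) ≈ (-0.7083, -0.5178)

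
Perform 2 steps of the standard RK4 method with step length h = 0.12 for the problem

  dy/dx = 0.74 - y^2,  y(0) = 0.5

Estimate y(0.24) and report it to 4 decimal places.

RK4: k1 = f(x_n, y_n); k2 = f(x_n + h/2, y_n + (h/2)·k1); k3 = f(x_n + h/2, y_n + (h/2)·k2); k4 = f(x_n + h, y_n + h·k3); y_{n+1} = y_n + (h/6)·(k1 + 2k2 + 2k3 + k4).
x=0.000000, y=0.500000:
  k1 = f(0.000000, 0.500000) = 0.490000
  k2 = f(0.060000, 0.529400) = 0.459736
  k3 = f(0.060000, 0.527584) = 0.461655
  k4 = f(0.120000, 0.555399) = 0.431532
  y ← 0.500000 + (0.12/6)·(k1 + 2k2 + 2k3 + k4) = 0.555286
x=0.120000, y=0.555286:
  k1 = f(0.120000, 0.555286) = 0.431657
  k2 = f(0.180000, 0.581186) = 0.402223
  k3 = f(0.180000, 0.579420) = 0.404273
  k4 = f(0.240000, 0.603799) = 0.375427
  y ← 0.555286 + (0.12/6)·(k1 + 2k2 + 2k3 + k4) = 0.603688
y(0.24) ≈ 0.6037

0.6037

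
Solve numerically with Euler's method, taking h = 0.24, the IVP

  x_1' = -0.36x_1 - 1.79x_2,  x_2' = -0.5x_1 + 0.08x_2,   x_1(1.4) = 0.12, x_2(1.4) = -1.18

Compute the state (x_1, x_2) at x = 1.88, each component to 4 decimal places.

1.0861, -1.3144

Euler on (x_1,x_2): x_1_{n+1} = x_1_n + h·x_1', x_2_{n+1} = x_2_n + h·x_2'.
1.400000: (0.120000, -1.180000); f=(2.069000, -0.154400) → (0.616560, -1.217056)
1.640000: (0.616560, -1.217056); f=(1.956569, -0.405644) → (1.086136, -1.314411)
(x_1(1.88), x_2(1.88)) ≈ (1.0861, -1.3144)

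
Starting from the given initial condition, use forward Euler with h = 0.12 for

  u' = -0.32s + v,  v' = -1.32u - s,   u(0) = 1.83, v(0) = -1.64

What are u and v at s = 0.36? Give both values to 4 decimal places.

Euler on (u,v): u_{n+1} = u_n + h·u', v_{n+1} = v_n + h·v'.
0.000000: (1.830000, -1.640000); f=(-1.640000, -2.415600) → (1.633200, -1.929872)
0.120000: (1.633200, -1.929872); f=(-1.968272, -2.275824) → (1.397007, -2.202971)
0.240000: (1.397007, -2.202971); f=(-2.279771, -2.084050) → (1.123435, -2.453057)
(u(0.36), v(0.36)) ≈ (1.1234, -2.4531)

1.1234, -2.4531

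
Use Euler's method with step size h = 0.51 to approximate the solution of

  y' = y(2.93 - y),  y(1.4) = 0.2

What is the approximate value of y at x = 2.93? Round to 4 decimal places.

Euler: y_{n+1} = y_n + h·f(x_n, y_n).
x=1.400000, y=0.200000: f=0.546000 → y ← 0.200000 + 0.51·0.546000 = 0.478460
x=1.910000, y=0.478460: f=1.172964 → y ← 0.478460 + 0.51·1.172964 = 1.076672
x=2.420000, y=1.076672: f=1.995426 → y ← 1.076672 + 0.51·1.995426 = 2.094339
y(2.93) ≈ 2.0943

2.0943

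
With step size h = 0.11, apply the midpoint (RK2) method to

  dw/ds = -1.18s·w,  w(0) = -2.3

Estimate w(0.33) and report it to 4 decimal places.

-2.1564

Midpoint: k1 = f(s_n, w_n); k2 = f(s_n + h/2, w_n + (h/2)·k1); w_{n+1} = w_n + h·k2.
s=0.000000, w=-2.300000:
  k1 = f(0.000000, -2.300000) = 0.000000
  k2 = f(0.055000, -2.300000) = 0.149270
  w ← -2.300000 + 0.11·0.149270 = -2.283580
s=0.110000, w=-2.283580:
  k1 = f(0.110000, -2.283580) = 0.296409
  k2 = f(0.165000, -2.267278) = 0.441439
  w ← -2.283580 + 0.11·0.441439 = -2.235022
s=0.220000, w=-2.235022:
  k1 = f(0.220000, -2.235022) = 0.580212
  k2 = f(0.275000, -2.203110) = 0.714909
  w ← -2.235022 + 0.11·0.714909 = -2.156382
w(0.33) ≈ -2.1564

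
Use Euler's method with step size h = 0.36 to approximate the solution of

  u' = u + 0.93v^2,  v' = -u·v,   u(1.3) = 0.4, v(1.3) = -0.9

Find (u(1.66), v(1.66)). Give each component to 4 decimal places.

0.8152, -0.7704

Euler on (u,v): u_{n+1} = u_n + h·u', v_{n+1} = v_n + h·v'.
1.300000: (0.400000, -0.900000); f=(1.153300, 0.360000) → (0.815188, -0.770400)
(u(1.66), v(1.66)) ≈ (0.8152, -0.7704)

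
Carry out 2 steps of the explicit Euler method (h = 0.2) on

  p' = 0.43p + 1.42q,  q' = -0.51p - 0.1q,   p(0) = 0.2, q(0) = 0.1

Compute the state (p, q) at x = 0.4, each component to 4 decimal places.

Euler on (p,q): p_{n+1} = p_n + h·p', q_{n+1} = q_n + h·q'.
0.000000: (0.200000, 0.100000); f=(0.228000, -0.112000) → (0.245600, 0.077600)
0.200000: (0.245600, 0.077600); f=(0.215800, -0.133016) → (0.288760, 0.050997)
(p(0.4), q(0.4)) ≈ (0.2888, 0.0510)

0.2888, 0.0510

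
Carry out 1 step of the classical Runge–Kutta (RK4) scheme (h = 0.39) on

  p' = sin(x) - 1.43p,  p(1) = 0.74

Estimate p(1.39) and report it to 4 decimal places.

0.7021

RK4: k1 = f(x_n, p_n); k2 = f(x_n + h/2, p_n + (h/2)·k1); k3 = f(x_n + h/2, p_n + (h/2)·k2); k4 = f(x_n + h, p_n + h·k3); p_{n+1} = p_n + (h/6)·(k1 + 2k2 + 2k3 + k4).
x=1.000000, p=0.740000:
  k1 = f(1.000000, 0.740000) = -0.216729
  k2 = f(1.195000, 0.697738) = -0.067549
  k3 = f(1.195000, 0.726828) = -0.109148
  k4 = f(1.390000, 0.697432) = -0.013627
  p ← 0.740000 + (0.39/6)·(k1 + 2k2 + 2k3 + k4) = 0.702056
p(1.39) ≈ 0.7021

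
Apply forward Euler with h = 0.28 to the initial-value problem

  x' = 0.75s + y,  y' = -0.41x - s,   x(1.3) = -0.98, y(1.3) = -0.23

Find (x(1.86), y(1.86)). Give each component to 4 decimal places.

-0.5744, -0.8353

Euler on (x,y): x_{n+1} = x_n + h·x', y_{n+1} = y_n + h·y'.
1.300000: (-0.980000, -0.230000); f=(0.745000, -0.898200) → (-0.771400, -0.481496)
1.580000: (-0.771400, -0.481496); f=(0.703504, -1.263726) → (-0.574419, -0.835339)
(x(1.86), y(1.86)) ≈ (-0.5744, -0.8353)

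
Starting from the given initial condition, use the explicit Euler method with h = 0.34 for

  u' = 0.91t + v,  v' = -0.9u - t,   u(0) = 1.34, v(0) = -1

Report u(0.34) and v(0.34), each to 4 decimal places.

Euler on (u,v): u_{n+1} = u_n + h·u', v_{n+1} = v_n + h·v'.
0.000000: (1.340000, -1.000000); f=(-1.000000, -1.206000) → (1.000000, -1.410040)
(u(0.34), v(0.34)) ≈ (1.0000, -1.4100)

1.0000, -1.4100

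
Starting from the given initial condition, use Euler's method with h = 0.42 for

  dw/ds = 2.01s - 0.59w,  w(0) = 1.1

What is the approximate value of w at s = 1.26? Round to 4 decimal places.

1.4440

Euler: w_{n+1} = w_n + h·f(s_n, w_n).
s=0.000000, w=1.100000: f=-0.649000 → w ← 1.100000 + 0.42·(-0.649000) = 0.827420
s=0.420000, w=0.827420: f=0.356022 → w ← 0.827420 + 0.42·0.356022 = 0.976949
s=0.840000, w=0.976949: f=1.112000 → w ← 0.976949 + 0.42·1.112000 = 1.443989
w(1.26) ≈ 1.4440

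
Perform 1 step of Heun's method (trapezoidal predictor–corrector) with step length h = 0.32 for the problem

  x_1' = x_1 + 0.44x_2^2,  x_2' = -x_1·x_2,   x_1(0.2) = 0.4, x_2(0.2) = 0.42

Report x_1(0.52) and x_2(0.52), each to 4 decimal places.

0.5743, 0.3607

Heun on (x_1,x_2): k1 = f(t_n, state_n); k2 = f(t_n + h, state_n + h·k1); state_{n+1} = state_n + (h/2)·(k1 + k2).
0.200000: (0.400000, 0.420000)
  k1 = (0.477616, -0.168000)
  predictor → (0.552837, 0.366240)
  k2 = (0.611855, -0.202471)
  → (0.574315, 0.360725)
(x_1(0.52), x_2(0.52)) ≈ (0.5743, 0.3607)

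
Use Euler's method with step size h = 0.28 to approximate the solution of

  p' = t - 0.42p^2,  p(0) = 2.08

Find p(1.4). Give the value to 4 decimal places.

1.4394

Euler: p_{n+1} = p_n + h·f(t_n, p_n).
t=0.000000, p=2.080000: f=-1.817088 → p ← 2.080000 + 0.28·(-1.817088) = 1.571215
t=0.280000, p=1.571215: f=-0.756861 → p ← 1.571215 + 0.28·(-0.756861) = 1.359294
t=0.560000, p=1.359294: f=-0.216026 → p ← 1.359294 + 0.28·(-0.216026) = 1.298807
t=0.840000, p=1.298807: f=0.131502 → p ← 1.298807 + 0.28·0.131502 = 1.335628
t=1.120000, p=1.335628: f=0.370762 → p ← 1.335628 + 0.28·0.370762 = 1.439441
p(1.4) ≈ 1.4394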